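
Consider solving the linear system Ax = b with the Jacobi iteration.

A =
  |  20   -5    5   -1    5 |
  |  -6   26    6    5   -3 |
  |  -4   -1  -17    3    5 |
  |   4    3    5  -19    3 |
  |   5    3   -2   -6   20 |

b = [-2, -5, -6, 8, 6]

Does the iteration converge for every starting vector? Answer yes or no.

Split A = D + L + U, D = diag(20, 26, -17, -19, 20).
Jacobi T = -D⁻¹(L+U): T[1,2] = -(6)/(26) = -0.2308; T[1,1] = 0.
  T[0,:] = [+0.0000, +0.2500, -0.2500, +0.0500, -0.2500]
  T[1,:] = [+0.2308, +0.0000, -0.2308, -0.1923, +0.1154]
  T[2,:] = [-0.2353, -0.0588, +0.0000, +0.1765, +0.2941]
  T[3,:] = [+0.2105, +0.1579, +0.2632, +0.0000, +0.1579]
  T[4,:] = [-0.2500, -0.1500, +0.1000, +0.3000, +0.0000]
|eigenvalues of T|: 0.5792, 0.4411, 0.2448, 0.2448, 0.1933.
ρ = 0.5792; 0.5792 < 1 ⇒ converges.

yes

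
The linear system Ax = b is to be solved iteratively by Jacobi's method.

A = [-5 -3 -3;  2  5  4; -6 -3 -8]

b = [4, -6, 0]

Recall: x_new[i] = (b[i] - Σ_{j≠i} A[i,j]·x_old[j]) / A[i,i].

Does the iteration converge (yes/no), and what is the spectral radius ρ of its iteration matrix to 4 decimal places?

Split A = D + L + U, D = diag(-5, 5, -8).
Jacobi T = -D⁻¹(L+U): T[2,1] = -(-3)/(-8) = -0.3750; T[2,2] = 0.
  T[0,:] = [+0.0000 -0.6000 -0.6000]
  T[1,:] = [-0.4000 +0.0000 -0.8000]
  T[2,:] = [-0.7500 -0.3750 +0.0000]
moduli |λ_i(T)| = 1.1721, 0.6196, 0.6196.
ρ = 1.1721; 1.1721 > 1: divergent.

no, ρ = 1.1721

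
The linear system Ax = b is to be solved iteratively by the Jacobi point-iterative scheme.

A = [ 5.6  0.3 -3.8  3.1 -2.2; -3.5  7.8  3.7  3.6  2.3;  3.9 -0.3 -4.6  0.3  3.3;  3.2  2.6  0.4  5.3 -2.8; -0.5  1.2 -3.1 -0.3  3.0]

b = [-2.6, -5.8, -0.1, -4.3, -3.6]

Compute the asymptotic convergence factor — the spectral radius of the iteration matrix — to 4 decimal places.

A = D + L + U where D = diag(5.6, 7.8, -4.6, 5.3, 3).
Jacobi T = -D⁻¹(L+U): T[4,0] = -(-0.5)/(3) = +0.1667; T[4,4] = 0.
  T[0,:] = [+0.0000 -0.0536 +0.6786 -0.5536 +0.3929]
  T[1,:] = [+0.4487 +0.0000 -0.4744 -0.4615 -0.2949]
  T[2,:] = [+0.8478 -0.0652 +0.0000 +0.0652 +0.7174]
  T[3,:] = [-0.6038 -0.4906 -0.0755 +0.0000 +0.5283]
  T[4,:] = [+0.1667 -0.4000 +1.0333 +0.1000 +0.0000]
|eigenvalues of T|: 1.3565, 0.9231, 0.9231, 0.8818, 0.4818.
spectral radius ρ = 1.3565; 1.3565 > 1 ⇒ diverges.

1.3565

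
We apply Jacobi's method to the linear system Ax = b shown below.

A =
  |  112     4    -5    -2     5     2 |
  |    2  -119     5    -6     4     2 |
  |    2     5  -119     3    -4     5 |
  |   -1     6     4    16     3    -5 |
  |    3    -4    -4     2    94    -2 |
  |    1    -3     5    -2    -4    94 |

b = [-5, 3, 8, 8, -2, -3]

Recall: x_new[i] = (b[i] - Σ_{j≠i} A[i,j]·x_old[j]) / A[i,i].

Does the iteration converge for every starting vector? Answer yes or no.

Split A = D + L + U, D = diag(112, -119, -119, 16, 94, 94).
Jacobi: T = -D⁻¹(L+U), T[3,5] = -(-5)/(16) = +0.3125; T[3,3] = 0.
  T[0,:] = [+0.0000, -0.0357, +0.0446, +0.0179, -0.0446, -0.0179]
  T[1,:] = [+0.0168, +0.0000, +0.0420, -0.0504, +0.0336, +0.0168]
  T[2,:] = [+0.0168, +0.0420, +0.0000, +0.0252, -0.0336, +0.0420]
  T[3,:] = [+0.0625, -0.3750, -0.2500, +0.0000, -0.1875, +0.3125]
  T[4,:] = [-0.0319, +0.0426, +0.0426, -0.0213, +0.0000, +0.0213]
  T[5,:] = [-0.0106, +0.0319, -0.0532, +0.0213, +0.0426, +0.0000]
|eigenvalues of T|: 0.1792, 0.1402, 0.0575, 0.0575, 0.0512, 0.0512.
ρ = 0.1792; 0.1792 < 1, so it converges for any x₀.

yes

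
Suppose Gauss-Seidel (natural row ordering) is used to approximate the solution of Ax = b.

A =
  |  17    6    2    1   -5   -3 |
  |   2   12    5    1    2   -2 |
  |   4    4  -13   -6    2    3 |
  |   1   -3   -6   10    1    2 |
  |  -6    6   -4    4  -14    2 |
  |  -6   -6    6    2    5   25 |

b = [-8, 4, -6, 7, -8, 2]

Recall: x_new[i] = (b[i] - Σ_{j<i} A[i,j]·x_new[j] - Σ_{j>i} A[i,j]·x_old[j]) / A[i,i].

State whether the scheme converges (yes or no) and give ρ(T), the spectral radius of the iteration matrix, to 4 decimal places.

Let D = diag(17, 12, -13, 10, -14, 25); L, U the strict triangles.
GS T = -(D+L)⁻¹U: row 0 first, T[0,2] = -(2)/(17) = -0.1176; later rows by forward substitution.
  T[0,:] = [+0.0000, -0.3529, -0.1176, -0.0588, +0.2941, +0.1765]
  T[1,:] = [+0.0000, +0.0588, -0.3971, -0.0735, -0.2157, +0.1373]
  T[2,:] = [+0.0000, -0.0905, -0.1584, -0.5023, +0.1780, +0.3273]
  T[3,:] = [+0.0000, -0.0014, -0.2024, -0.3175, -0.0873, +0.0199]
  T[4,:] = [+0.0000, +0.2019, -0.1323, +0.0465, -0.2943, +0.0382]
  T[5,:] = [+0.0000, -0.0891, -0.0429, +0.1049, +0.0420, -0.0125]
|λ(T)| sorted: 0.5834, 0.1928, 0.1928, 0.1857, 0.0578, 0.0000.
spectral radius ρ = 0.5834; 0.5834 < 1: convergent.

yes, ρ = 0.5834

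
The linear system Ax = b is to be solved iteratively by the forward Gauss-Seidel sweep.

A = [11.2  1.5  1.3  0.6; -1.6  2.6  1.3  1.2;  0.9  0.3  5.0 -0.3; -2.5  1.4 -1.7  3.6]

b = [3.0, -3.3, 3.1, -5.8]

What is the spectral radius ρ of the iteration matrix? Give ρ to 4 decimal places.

0.3111

Diagonal D = diag(11.2, 2.6, 5, 3.6); L, U strict lower/upper.
GS T = -(D+L)⁻¹U: row 0 first, T[0,3] = -(0.6)/(11.2) = -0.0536; later rows by forward substitution.
  T[0,:] = [+0.0000 -0.1339 -0.1161 -0.0536]
  T[1,:] = [+0.0000 -0.0824 -0.5714 -0.4945]
  T[2,:] = [+0.0000 +0.0291 +0.0552 +0.0993]
  T[3,:] = [+0.0000 -0.0472 +0.1677 +0.2020]
|roots of det(T-λI)|: 0.3111, 0.0947, 0.0947, 0.0000.
ρ = 0.3111; 0.3111 < 1, so it converges for any x₀.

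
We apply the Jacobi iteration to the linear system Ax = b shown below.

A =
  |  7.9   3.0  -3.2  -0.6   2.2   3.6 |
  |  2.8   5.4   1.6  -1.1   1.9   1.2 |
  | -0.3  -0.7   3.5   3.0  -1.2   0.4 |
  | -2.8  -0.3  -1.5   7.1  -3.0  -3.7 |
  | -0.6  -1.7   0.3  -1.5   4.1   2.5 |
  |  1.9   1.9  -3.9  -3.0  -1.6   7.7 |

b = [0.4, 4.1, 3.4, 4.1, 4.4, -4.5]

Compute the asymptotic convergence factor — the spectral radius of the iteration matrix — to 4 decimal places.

A = D + L + U where D = diag(7.9, 5.4, 3.5, 7.1, 4.1, 7.7).
T_J = -D⁻¹(L+U): T[2,5] = -(0.4)/(3.5) = -0.1143; T[2,2] = 0.
  T[0,:] = [+0.0000  -0.3797  +0.4051  +0.0759  -0.2785  -0.4557]
  T[1,:] = [-0.5185  +0.0000  -0.2963  +0.2037  -0.3519  -0.2222]
  T[2,:] = [+0.0857  +0.2000  +0.0000  -0.8571  +0.3429  -0.1143]
  T[3,:] = [+0.3944  +0.0423  +0.2113  +0.0000  +0.4225  +0.5211]
  T[4,:] = [+0.1463  +0.4146  -0.0732  +0.3659  +0.0000  -0.6098]
  T[5,:] = [-0.2468  -0.2468  +0.5065  +0.3896  +0.2078  +0.0000]
|eigenvalues of T|: 1.1335, 0.8270, 0.8270, 0.3183, 0.3183, 0.0396.
ρ = 1.1335; 1.1335 > 1: divergent.

1.1335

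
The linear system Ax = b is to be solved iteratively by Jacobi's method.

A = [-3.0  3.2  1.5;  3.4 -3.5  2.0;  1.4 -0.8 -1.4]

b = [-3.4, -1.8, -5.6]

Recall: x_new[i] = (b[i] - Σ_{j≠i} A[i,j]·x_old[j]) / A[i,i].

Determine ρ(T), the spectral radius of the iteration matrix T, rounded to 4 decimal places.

1.2175

Write A = D+L+U with D = diag(-3, -3.5, -1.4).
T_J = -D⁻¹(L+U): T[2,1] = -(-0.8)/(-1.4) = -0.5714; T[2,2] = 0.
  T[0,:] = [+0.0000, +1.0667, +0.5000]
  T[1,:] = [+0.9714, +0.0000, +0.5714]
  T[2,:] = [+1.0000, -0.5714, +0.0000]
|eigenvalues of T|: 1.2175, 0.9217, 0.2958.
ρ(T) = max|λ| = 1.2175; 1.2175 > 1: divergent.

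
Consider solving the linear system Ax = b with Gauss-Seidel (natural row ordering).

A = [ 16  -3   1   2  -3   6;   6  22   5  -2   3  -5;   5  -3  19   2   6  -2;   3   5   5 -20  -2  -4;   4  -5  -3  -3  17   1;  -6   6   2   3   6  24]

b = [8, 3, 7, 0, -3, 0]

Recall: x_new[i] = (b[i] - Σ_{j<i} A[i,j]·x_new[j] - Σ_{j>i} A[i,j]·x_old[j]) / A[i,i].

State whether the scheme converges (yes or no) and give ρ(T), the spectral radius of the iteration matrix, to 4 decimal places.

Write A = D+L+U with D = diag(16, 22, 19, -20, 17, 24).
T_GS = -(D+L)⁻¹U: row 0 first, T[0,1] = -(-3)/(16) = +0.1875; later rows by forward substitution.
  T[0,:] = [+0.0000 +0.1875 -0.0625 -0.1250 +0.1875 -0.3750]
  T[1,:] = [+0.0000 -0.0511 -0.2102 +0.1250 -0.1875 +0.3295]
  T[2,:] = [+0.0000 -0.0574 -0.0167 -0.0526 -0.3947 +0.2560]
  T[3,:] = [+0.0000 +0.0010 -0.0661 -0.0007 -0.2174 -0.1099]
  T[4,:] = [+0.0000 -0.0691 -0.0617 +0.0568 -0.2073 +0.1521]
  T[5,:] = [+0.0000 +0.0816 +0.0620 -0.0722 +0.2056 -0.2218]
moduli |λ_i(T)| = 0.5685, 0.0921, 0.0766, 0.0766, 0.0215, 0.0000.
spectral radius ρ = 0.5685; 0.5685 < 1 ⇒ converges.

yes, ρ = 0.5685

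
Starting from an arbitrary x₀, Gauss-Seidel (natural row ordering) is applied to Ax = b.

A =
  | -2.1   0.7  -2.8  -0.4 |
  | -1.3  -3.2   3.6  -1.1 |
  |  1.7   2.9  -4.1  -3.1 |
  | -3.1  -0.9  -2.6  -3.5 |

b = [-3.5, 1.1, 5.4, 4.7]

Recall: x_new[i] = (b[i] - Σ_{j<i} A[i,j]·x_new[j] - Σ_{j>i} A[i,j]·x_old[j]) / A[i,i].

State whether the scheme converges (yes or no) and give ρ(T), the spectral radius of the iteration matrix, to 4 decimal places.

Split A = D + L + U, D = diag(-2.1, -3.2, -4.1, -3.5).
GS T = -(D+L)⁻¹U: row 0 first, T[0,1] = -(0.7)/(-2.1) = +0.3333; later rows by forward substitution.
  T[0,:] = [+0.0000 +0.3333 -1.3333 -0.1905]
  T[1,:] = [+0.0000 -0.1354 +1.6667 -0.2664]
  T[2,:] = [+0.0000 +0.0424 +0.6260 -1.0235]
  T[3,:] = [+0.0000 -0.2919 +0.2873 +0.9975]
|λ(T)| sorted: 1.2044, 0.4566, 0.4566, 0.0000.
ρ = 1.2044; 1.2044 > 1: divergent.

no, ρ = 1.2044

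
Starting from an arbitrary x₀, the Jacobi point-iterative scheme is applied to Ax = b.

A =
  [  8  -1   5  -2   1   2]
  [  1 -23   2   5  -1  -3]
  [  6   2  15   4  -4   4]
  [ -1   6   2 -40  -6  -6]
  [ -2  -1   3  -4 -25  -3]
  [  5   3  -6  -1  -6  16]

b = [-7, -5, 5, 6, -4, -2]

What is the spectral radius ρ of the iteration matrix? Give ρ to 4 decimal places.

0.6274

Write A = D+L+U with D = diag(8, -23, 15, -40, -25, 16).
Jacobi: T = -D⁻¹(L+U), T[5,4] = -(-6)/(16) = +0.3750; T[5,5] = 0.
  T[0,:] = [+0.0000  +0.1250  -0.6250  +0.2500  -0.1250  -0.2500]
  T[1,:] = [+0.0435  +0.0000  +0.0870  +0.2174  -0.0435  -0.1304]
  T[2,:] = [-0.4000  -0.1333  +0.0000  -0.2667  +0.2667  -0.2667]
  T[3,:] = [-0.0250  +0.1500  +0.0500  +0.0000  -0.1500  -0.1500]
  T[4,:] = [-0.0800  -0.0400  +0.1200  -0.1600  +0.0000  -0.1200]
  T[5,:] = [-0.3125  -0.1875  +0.3750  +0.0625  +0.3750  +0.0000]
moduli |λ_i(T)| = 0.6274, 0.4949, 0.2440, 0.2440, 0.1511, 0.0302.
ρ(T) = max|λ| = 0.6274; 0.6274 < 1: convergent.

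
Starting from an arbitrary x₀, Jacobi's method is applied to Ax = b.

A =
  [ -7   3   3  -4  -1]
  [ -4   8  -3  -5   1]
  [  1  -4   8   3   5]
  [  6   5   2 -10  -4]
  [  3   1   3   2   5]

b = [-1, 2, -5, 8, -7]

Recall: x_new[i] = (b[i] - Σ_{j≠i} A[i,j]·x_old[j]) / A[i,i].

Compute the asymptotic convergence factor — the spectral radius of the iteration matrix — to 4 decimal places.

1.1231

Write A = D+L+U with D = diag(-7, 8, 8, -10, 5).
Jacobi T = -D⁻¹(L+U): T[0,3] = -(-4)/(-7) = -0.5714; T[0,0] = 0.
  T[0,:] = [+0.0000, +0.4286, +0.4286, -0.5714, -0.1429]
  T[1,:] = [+0.5000, +0.0000, +0.3750, +0.6250, -0.1250]
  T[2,:] = [-0.1250, +0.5000, +0.0000, -0.3750, -0.6250]
  T[3,:] = [+0.6000, +0.5000, +0.2000, +0.0000, -0.4000]
  T[4,:] = [-0.6000, -0.2000, -0.6000, -0.4000, +0.0000]
|λ(T)| sorted: 1.1231, 0.9294, 0.4296, 0.4296, 0.0626.
spectral radius ρ = 1.1231; 1.1231 > 1: divergent.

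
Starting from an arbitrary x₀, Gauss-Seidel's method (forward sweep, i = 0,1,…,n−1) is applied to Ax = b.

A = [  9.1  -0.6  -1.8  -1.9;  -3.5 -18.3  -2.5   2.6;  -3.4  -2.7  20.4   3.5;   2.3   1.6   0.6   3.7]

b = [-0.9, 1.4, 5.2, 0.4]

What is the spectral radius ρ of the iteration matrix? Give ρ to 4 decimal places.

0.1863

Diagonal D = diag(9.1, -18.3, 20.4, 3.7); L, U strict lower/upper.
GS T = -(D+L)⁻¹U: row 0 first, T[0,1] = -(-0.6)/(9.1) = +0.0659; later rows by forward substitution.
  T[0,:] = [+0.0000  +0.0659  +0.1978  +0.2088]
  T[1,:] = [+0.0000  -0.0126  -0.1744  +0.1021]
  T[2,:] = [+0.0000  +0.0093  +0.0099  -0.1233]
  T[3,:] = [+0.0000  -0.0370  -0.0491  -0.1540]
|λ(T)| sorted: 0.1863, 0.0718, 0.0718, 0.0000.
ρ(T) = max|λ| = 0.1863; 0.1863 < 1: convergent.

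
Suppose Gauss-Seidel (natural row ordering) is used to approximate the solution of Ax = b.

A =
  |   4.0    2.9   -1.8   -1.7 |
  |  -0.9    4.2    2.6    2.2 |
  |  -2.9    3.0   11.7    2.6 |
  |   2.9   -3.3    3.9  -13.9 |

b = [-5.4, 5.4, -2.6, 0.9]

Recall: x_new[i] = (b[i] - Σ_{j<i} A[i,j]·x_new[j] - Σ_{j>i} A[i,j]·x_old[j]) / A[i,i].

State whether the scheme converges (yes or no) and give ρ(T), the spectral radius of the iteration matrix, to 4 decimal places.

yes, ρ = 0.5112

Write A = D+L+U with D = diag(4, 4.2, 11.7, -13.9).
T_GS = -(D+L)⁻¹U: row 0 first, T[0,2] = -(-1.8)/(4) = +0.4500; later rows by forward substitution.
  T[0,:] = [+0.0000, -0.7250, +0.4500, +0.4250]
  T[1,:] = [+0.0000, -0.1554, -0.5226, -0.4327]
  T[2,:] = [+0.0000, -0.1399, +0.2455, -0.0059]
  T[3,:] = [+0.0000, -0.1536, +0.2869, +0.1897]
eigenvalue magnitudes: 0.5112, 0.3482, 0.1169, 0.0000.
ρ = 0.5112; 0.5112 < 1, so it converges for any x₀.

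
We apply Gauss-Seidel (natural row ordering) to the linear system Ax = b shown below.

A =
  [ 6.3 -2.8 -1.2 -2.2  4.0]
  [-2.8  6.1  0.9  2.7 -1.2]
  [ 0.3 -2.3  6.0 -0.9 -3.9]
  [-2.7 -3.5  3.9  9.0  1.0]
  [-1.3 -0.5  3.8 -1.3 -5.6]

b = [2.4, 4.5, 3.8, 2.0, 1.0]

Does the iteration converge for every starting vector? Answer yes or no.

Let D = diag(6.3, 6.1, 6, 9, -5.6); L, U the strict triangles.
Gauss-Seidel: T = -(D+L)⁻¹U, row 0 first, T[0,1] = -(-2.8)/(6.3) = +0.4444; later rows by forward substitution.
  T[0,:] = [+0.0000 +0.4444 +0.1905 +0.3492 -0.6349]
  T[1,:] = [+0.0000 +0.2040 -0.0601 -0.2823 -0.0947]
  T[2,:] = [+0.0000 +0.0560 -0.0326 +0.0243 +0.6454]
  T[3,:] = [+0.0000 +0.1884 +0.0479 -0.0156 -0.6181]
  T[4,:] = [+0.0000 -0.1271 -0.0721 -0.0357 +0.7373]
moduli |λ_i(T)| = 0.6818, 0.1628, 0.1628, 0.0140, 0.0000.
spectral radius ρ = 0.6818; 0.6818 < 1, so it converges for any x₀.

yes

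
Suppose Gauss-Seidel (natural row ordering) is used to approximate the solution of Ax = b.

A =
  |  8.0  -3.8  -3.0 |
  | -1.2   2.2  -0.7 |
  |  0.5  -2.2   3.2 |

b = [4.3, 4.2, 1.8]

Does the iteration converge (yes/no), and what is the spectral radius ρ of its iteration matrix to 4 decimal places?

yes, ρ = 0.5139

Diagonal D = diag(8, 2.2, 3.2); L, U strict lower/upper.
T_GS = -(D+L)⁻¹U: row 0 first, T[0,1] = -(-3.8)/(8) = +0.4750; later rows by forward substitution.
  T[0,:] = [+0.0000  +0.4750  +0.3750]
  T[1,:] = [+0.0000  +0.2591  +0.5227]
  T[2,:] = [+0.0000  +0.1039  +0.3008]
|λ(T)| sorted: 0.5139, 0.0460, 0.0000.
spectral radius ρ = 0.5139; 0.5139 < 1, so it converges for any x₀.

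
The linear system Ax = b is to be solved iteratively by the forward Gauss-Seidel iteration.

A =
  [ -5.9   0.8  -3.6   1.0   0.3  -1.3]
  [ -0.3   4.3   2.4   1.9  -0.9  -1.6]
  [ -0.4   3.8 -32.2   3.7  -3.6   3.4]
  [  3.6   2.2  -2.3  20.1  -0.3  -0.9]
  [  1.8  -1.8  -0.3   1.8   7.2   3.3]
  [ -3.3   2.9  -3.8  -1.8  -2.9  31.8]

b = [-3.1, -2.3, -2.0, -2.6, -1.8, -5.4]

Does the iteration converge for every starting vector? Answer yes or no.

yes

Diagonal D = diag(-5.9, 4.3, -32.2, 20.1, 7.2, 31.8); L, U strict lower/upper.
GS T = -(D+L)⁻¹U: row 0 first, T[0,4] = -(0.3)/(-5.9) = +0.0508; later rows by forward substitution.
  T[0,:] = [+0.0000 +0.1356 -0.6102 +0.1695 +0.0508 -0.2203]
  T[1,:] = [+0.0000 +0.0095 -0.6007 -0.4300 +0.2128 +0.3567]
  T[2,:] = [+0.0000 -0.0006 -0.0633 +0.0621 -0.0873 +0.1504]
  T[3,:] = [+0.0000 -0.0254 +0.1678 +0.0238 -0.0275 +0.0624]
  T[4,:] = [+0.0000 -0.0252 -0.0422 -0.1532 +0.0437 -0.3234]
  T[5,:] = [+0.0000 +0.0094 -0.0105 +0.0516 -0.0221 -0.0634]
moduli |λ_i(T)| = 0.2189, 0.1398, 0.1398, 0.0380, 0.0380, 0.0000.
spectral radius ρ = 0.2189; 0.2189 < 1 ⇒ converges.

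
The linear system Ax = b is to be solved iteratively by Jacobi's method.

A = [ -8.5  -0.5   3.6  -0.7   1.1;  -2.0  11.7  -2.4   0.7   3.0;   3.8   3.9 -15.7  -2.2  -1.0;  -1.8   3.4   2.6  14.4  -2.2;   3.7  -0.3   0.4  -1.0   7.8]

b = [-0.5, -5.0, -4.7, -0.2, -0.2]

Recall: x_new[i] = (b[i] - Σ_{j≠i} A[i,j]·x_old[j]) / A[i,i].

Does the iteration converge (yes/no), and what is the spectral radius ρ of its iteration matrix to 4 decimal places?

yes, ρ = 0.5534

Diagonal D = diag(-8.5, 11.7, -15.7, 14.4, 7.8); L, U strict lower/upper.
T_J = -D⁻¹(L+U): T[1,3] = -(0.7)/(11.7) = -0.0598; T[1,1] = 0.
  T[0,:] = [+0.0000 -0.0588 +0.4235 -0.0824 +0.1294]
  T[1,:] = [+0.1709 +0.0000 +0.2051 -0.0598 -0.2564]
  T[2,:] = [+0.2420 +0.2484 +0.0000 -0.1401 -0.0637]
  T[3,:] = [+0.1250 -0.2361 -0.1806 +0.0000 +0.1528]
  T[4,:] = [-0.4744 +0.0385 -0.0513 +0.1282 +0.0000]
moduli |λ_i(T)| = 0.5534, 0.3889, 0.3362, 0.3362, 0.0415.
spectral radius ρ = 0.5534; 0.5534 < 1: convergent.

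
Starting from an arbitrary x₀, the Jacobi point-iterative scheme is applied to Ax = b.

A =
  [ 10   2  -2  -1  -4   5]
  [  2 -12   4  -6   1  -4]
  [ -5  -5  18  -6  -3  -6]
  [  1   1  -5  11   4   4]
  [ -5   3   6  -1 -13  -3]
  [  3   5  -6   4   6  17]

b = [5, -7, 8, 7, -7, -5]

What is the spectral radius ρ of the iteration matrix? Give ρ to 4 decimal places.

1.1575

Diagonal D = diag(10, -12, 18, 11, -13, 17); L, U strict lower/upper.
Jacobi: T = -D⁻¹(L+U), T[0,2] = -(-2)/(10) = +0.2000; T[0,0] = 0.
  T[0,:] = [+0.0000 -0.2000 +0.2000 +0.1000 +0.4000 -0.5000]
  T[1,:] = [+0.1667 +0.0000 +0.3333 -0.5000 +0.0833 -0.3333]
  T[2,:] = [+0.2778 +0.2778 +0.0000 +0.3333 +0.1667 +0.3333]
  T[3,:] = [-0.0909 -0.0909 +0.4545 +0.0000 -0.3636 -0.3636]
  T[4,:] = [-0.3846 +0.2308 +0.4615 -0.0769 +0.0000 -0.2308]
  T[5,:] = [-0.1765 -0.2941 +0.3529 -0.2353 -0.3529 +0.0000]
|eigenvalues of T|: 1.1575, 0.6049, 0.4947, 0.4947, 0.3695, 0.3695.
ρ = 1.1575; 1.1575 > 1, so it fails to converge.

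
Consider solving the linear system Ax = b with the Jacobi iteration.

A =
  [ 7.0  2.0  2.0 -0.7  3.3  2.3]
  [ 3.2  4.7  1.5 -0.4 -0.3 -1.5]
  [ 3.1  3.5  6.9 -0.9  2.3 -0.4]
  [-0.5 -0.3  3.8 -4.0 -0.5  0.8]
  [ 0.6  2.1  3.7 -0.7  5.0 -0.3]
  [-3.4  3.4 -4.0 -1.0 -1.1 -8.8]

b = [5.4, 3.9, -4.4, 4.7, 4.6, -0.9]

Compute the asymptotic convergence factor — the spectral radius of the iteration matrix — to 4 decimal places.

1.1916

Let D = diag(7, 4.7, 6.9, -4, 5, -8.8); L, U the strict triangles.
Jacobi T = -D⁻¹(L+U): T[5,1] = -(3.4)/(-8.8) = +0.3864; T[5,5] = 0.
  T[0,:] = [+0.0000 -0.2857 -0.2857 +0.1000 -0.4714 -0.3286]
  T[1,:] = [-0.6809 +0.0000 -0.3191 +0.0851 +0.0638 +0.3191]
  T[2,:] = [-0.4493 -0.5072 +0.0000 +0.1304 -0.3333 +0.0580]
  T[3,:] = [-0.1250 -0.0750 +0.9500 +0.0000 -0.1250 +0.2000]
  T[4,:] = [-0.1200 -0.4200 -0.7400 +0.1400 +0.0000 +0.0600]
  T[5,:] = [-0.3864 +0.3864 -0.4545 -0.1136 -0.1250 +0.0000]
|eigenvalues of T|: 1.1916, 0.7299, 0.4110, 0.2001, 0.2001, 0.1703.
ρ = 1.1916; 1.1916 > 1: divergent.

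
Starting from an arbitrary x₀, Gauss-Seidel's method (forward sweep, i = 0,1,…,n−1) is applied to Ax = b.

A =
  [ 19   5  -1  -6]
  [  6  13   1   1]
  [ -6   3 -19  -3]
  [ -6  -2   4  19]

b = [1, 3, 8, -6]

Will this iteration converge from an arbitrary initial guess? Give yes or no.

yes

Split A = D + L + U, D = diag(19, 13, -19, 19).
T_GS = -(D+L)⁻¹U: row 0 first, T[0,1] = -(5)/(19) = -0.2632; later rows by forward substitution.
  T[0,:] = [+0.0000  -0.2632  +0.0526  +0.3158]
  T[1,:] = [+0.0000  +0.1215  -0.1012  -0.2227]
  T[2,:] = [+0.0000  +0.1023  -0.0326  -0.2928]
  T[3,:] = [+0.0000  -0.0919  +0.0128  +0.1379]
|roots of det(T-λI)|: 0.1877, 0.0954, 0.0564, 0.0000.
ρ(T) = max|λ| = 0.1877; 0.1877 < 1: convergent.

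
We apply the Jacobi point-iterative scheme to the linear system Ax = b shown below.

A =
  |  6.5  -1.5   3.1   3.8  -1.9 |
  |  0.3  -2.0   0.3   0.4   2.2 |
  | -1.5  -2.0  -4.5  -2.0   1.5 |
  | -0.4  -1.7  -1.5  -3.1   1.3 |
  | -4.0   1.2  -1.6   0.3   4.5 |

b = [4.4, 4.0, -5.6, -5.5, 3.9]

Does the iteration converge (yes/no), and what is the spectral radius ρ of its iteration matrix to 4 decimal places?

Split A = D + L + U, D = diag(6.5, -2, -4.5, -3.1, 4.5).
T_J = -D⁻¹(L+U): T[2,3] = -(-2)/(-4.5) = -0.4444; T[2,2] = 0.
  T[0,:] = [+0.0000, +0.2308, -0.4769, -0.5846, +0.2923]
  T[1,:] = [+0.1500, +0.0000, +0.1500, +0.2000, +1.1000]
  T[2,:] = [-0.3333, -0.4444, +0.0000, -0.4444, +0.3333]
  T[3,:] = [-0.1290, -0.5484, -0.4839, +0.0000, +0.4194]
  T[4,:] = [+0.8889, -0.2667, +0.3556, -0.0667, +0.0000]
moduli |λ_i(T)| = 1.2234, 0.8954, 0.8954, 0.7321, 0.5456.
spectral radius ρ = 1.2234; 1.2234 > 1 ⇒ diverges.

no, ρ = 1.2234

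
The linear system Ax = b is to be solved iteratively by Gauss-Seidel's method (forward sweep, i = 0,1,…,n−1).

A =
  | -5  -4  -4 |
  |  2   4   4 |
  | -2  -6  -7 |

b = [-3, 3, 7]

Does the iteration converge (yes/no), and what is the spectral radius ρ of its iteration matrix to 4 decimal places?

Write A = D+L+U with D = diag(-5, 4, -7).
Gauss-Seidel: T = -(D+L)⁻¹U, row 0 first, T[0,2] = -(-4)/(-5) = -0.8000; later rows by forward substitution.
  T[0,:] = [+0.0000 -0.8000 -0.8000]
  T[1,:] = [+0.0000 +0.4000 -0.6000]
  T[2,:] = [+0.0000 -0.1143 +0.7429]
|roots of det(T-λI)|: 0.8844, 0.2584, 0.0000.
ρ = 0.8844; 0.8844 < 1, so it converges for any x₀.

yes, ρ = 0.8844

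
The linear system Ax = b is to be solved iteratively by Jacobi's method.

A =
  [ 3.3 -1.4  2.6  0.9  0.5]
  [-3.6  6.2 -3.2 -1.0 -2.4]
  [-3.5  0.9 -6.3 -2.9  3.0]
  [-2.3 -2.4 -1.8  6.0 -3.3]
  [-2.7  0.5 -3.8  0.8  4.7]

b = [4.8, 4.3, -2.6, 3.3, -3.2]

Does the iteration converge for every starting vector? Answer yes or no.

Split A = D + L + U, D = diag(3.3, 6.2, -6.3, 6, 4.7).
T_J = -D⁻¹(L+U): T[2,0] = -(-3.5)/(-6.3) = -0.5556; T[2,2] = 0.
  T[0,:] = [+0.0000  +0.4242  -0.7879  -0.2727  -0.1515]
  T[1,:] = [+0.5806  +0.0000  +0.5161  +0.1613  +0.3871]
  T[2,:] = [-0.5556  +0.1429  +0.0000  -0.4603  +0.4762]
  T[3,:] = [+0.3833  +0.4000  +0.3000  +0.0000  +0.5500]
  T[4,:] = [+0.5745  -0.1064  +0.8085  -0.1702  +0.0000]
eigenvalue magnitudes: 1.1312, 0.7475, 0.6061, 0.6061, 0.2008.
spectral radius ρ = 1.1312; 1.1312 > 1: divergent.

no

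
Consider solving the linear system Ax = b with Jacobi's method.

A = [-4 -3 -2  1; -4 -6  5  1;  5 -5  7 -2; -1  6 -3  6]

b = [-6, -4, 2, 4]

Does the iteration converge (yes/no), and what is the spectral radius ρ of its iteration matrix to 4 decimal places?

no, ρ = 1.3588

Diagonal D = diag(-4, -6, 7, 6); L, U strict lower/upper.
Jacobi T = -D⁻¹(L+U): T[3,1] = -(6)/(6) = -1.0000; T[3,3] = 0.
  T[0,:] = [+0.0000 -0.7500 -0.5000 +0.2500]
  T[1,:] = [-0.6667 +0.0000 +0.8333 +0.1667]
  T[2,:] = [-0.7143 +0.7143 +0.0000 +0.2857]
  T[3,:] = [+0.1667 -1.0000 +0.5000 +0.0000]
|λ(T)| sorted: 1.3588, 0.9143, 0.5046, 0.0601.
spectral radius ρ = 1.3588; 1.3588 > 1: divergent.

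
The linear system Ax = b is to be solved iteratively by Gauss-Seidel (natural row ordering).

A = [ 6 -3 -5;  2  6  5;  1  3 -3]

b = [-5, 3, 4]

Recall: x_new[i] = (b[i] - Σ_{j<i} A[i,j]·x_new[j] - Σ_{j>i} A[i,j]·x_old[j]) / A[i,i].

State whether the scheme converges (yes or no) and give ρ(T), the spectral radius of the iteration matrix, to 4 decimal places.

Diagonal D = diag(6, 6, -3); L, U strict lower/upper.
GS T = -(D+L)⁻¹U: row 0 first, T[0,1] = -(-3)/(6) = +0.5000; later rows by forward substitution.
  T[0,:] = [+0.0000, +0.5000, +0.8333]
  T[1,:] = [+0.0000, -0.1667, -1.1111]
  T[2,:] = [+0.0000, +0.0000, -0.8333]
|eigenvalues of T|: 0.8333, 0.1667, 0.0000.
spectral radius ρ = 0.8333; 0.8333 < 1 ⇒ converges.

yes, ρ = 0.8333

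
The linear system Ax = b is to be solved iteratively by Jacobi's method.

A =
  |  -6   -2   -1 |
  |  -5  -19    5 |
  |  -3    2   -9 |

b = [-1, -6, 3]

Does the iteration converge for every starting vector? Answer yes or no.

Diagonal D = diag(-6, -19, -9); L, U strict lower/upper.
Jacobi: T = -D⁻¹(L+U), T[2,0] = -(-3)/(-9) = -0.3333; T[2,2] = 0.
  T[0,:] = [+0.0000 -0.3333 -0.1667]
  T[1,:] = [-0.2632 +0.0000 +0.2632]
  T[2,:] = [-0.3333 +0.2222 +0.0000]
moduli |λ_i(T)| = 0.5253, 0.2724, 0.2724.
ρ = 0.5253; 0.5253 < 1: convergent.

yes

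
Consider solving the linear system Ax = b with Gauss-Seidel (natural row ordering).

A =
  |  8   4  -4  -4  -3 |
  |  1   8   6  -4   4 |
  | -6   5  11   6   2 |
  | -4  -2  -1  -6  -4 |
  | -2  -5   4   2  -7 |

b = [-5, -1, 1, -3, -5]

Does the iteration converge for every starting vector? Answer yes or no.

Diagonal D = diag(8, 8, 11, -6, -7); L, U strict lower/upper.
GS T = -(D+L)⁻¹U: row 0 first, T[0,3] = -(-4)/(8) = +0.5000; later rows by forward substitution.
  T[0,:] = [+0.0000  -0.5000  +0.5000  +0.5000  +0.3750]
  T[1,:] = [+0.0000  +0.0625  -0.8125  +0.4375  -0.5469]
  T[2,:] = [+0.0000  -0.3011  +0.6420  -0.4716  +0.2713]
  T[3,:] = [+0.0000  +0.3627  -0.1695  -0.4006  -0.7796]
  T[4,:] = [+0.0000  +0.0298  +0.7560  -0.8393  +0.2158]
moduli |λ_i(T)| = 1.5530, 0.8867, 0.2567, 0.1102, 0.0000.
ρ(T) = max|λ| = 1.5530; 1.5530 > 1, so it fails to converge.

no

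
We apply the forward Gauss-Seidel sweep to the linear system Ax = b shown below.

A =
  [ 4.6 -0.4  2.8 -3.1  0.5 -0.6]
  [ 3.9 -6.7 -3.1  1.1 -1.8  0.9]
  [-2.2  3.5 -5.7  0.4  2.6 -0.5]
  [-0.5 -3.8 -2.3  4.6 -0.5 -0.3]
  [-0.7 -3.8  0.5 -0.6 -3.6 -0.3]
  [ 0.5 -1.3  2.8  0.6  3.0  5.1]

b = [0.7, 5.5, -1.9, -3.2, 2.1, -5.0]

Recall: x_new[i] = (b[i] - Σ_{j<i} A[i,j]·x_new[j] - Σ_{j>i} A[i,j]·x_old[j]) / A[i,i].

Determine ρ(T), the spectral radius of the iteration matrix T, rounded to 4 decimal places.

1.3172

Let D = diag(4.6, -6.7, -5.7, 4.6, -3.6, 5.1); L, U the strict triangles.
T_GS = -(D+L)⁻¹U: row 0 first, T[0,3] = -(-3.1)/(4.6) = +0.6739; later rows by forward substitution.
  T[0,:] = [+0.0000 +0.0870 -0.6087 +0.6739 -0.1087 +0.1304]
  T[1,:] = [+0.0000 +0.0506 -0.8170 +0.5565 -0.3319 +0.2103]
  T[2,:] = [+0.0000 -0.0025 -0.2667 +0.1518 +0.2943 -0.0090]
  T[3,:] = [+0.0000 +0.0500 -0.8744 +0.6088 -0.0302 +0.2486]
  T[4,:] = [+0.0000 -0.0790 +1.0894 -0.7988 +0.4174 -0.3733]
  T[5,:] = [+0.0000 +0.0463 -0.5401 +0.3907 -0.4775 +0.2361]
|λ(T)| sorted: 1.3172, 0.2376, 0.0365, 0.0365, 0.0060, 0.0000.
ρ(T) = max|λ| = 1.3172; 1.3172 > 1: divergent.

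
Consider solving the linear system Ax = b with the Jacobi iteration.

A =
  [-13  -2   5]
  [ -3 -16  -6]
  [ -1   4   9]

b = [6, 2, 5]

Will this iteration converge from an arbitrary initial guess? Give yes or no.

A = D + L + U where D = diag(-13, -16, 9).
Jacobi T = -D⁻¹(L+U): T[1,2] = -(-6)/(-16) = -0.3750; T[1,1] = 0.
  T[0,:] = [+0.0000  -0.1538  +0.3846]
  T[1,:] = [-0.1875  +0.0000  -0.3750]
  T[2,:] = [+0.1111  -0.4444  +0.0000]
|roots of det(T-λI)|: 0.5546, 0.3642, 0.1904.
ρ = 0.5546; 0.5546 < 1: convergent.

yes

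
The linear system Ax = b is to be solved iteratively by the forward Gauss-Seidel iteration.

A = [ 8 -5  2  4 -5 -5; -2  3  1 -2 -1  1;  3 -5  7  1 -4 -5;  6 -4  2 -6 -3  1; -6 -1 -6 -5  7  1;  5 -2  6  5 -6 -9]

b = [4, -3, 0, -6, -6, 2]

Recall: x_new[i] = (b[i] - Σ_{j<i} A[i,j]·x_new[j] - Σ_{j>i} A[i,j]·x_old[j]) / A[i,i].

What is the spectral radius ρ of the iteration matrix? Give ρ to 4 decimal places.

1.3128

A = D + L + U where D = diag(8, 3, 7, -6, 7, -9).
Gauss-Seidel: T = -(D+L)⁻¹U, row 0 first, T[0,4] = -(-5)/(8) = +0.6250; later rows by forward substitution.
  T[0,:] = [+0.0000, +0.6250, -0.2500, -0.5000, +0.6250, +0.6250]
  T[1,:] = [+0.0000, +0.4167, -0.5000, +0.3333, +0.7500, +0.0833]
  T[2,:] = [+0.0000, +0.0298, -0.2500, +0.3095, +0.8393, +0.5060]
  T[3,:] = [+0.0000, +0.3571, +0.0000, -0.6190, -0.0952, +0.9048]
  T[4,:] = [+0.0000, +0.8759, -0.5000, -0.5578, +1.2942, +1.4847]
  T[5,:] = [+0.0000, -0.1110, +0.1389, -0.1175, -0.1756, +0.1789]
moduli |λ_i(T)| = 1.3128, 0.7655, 0.4318, 0.0769, 0.0354, 0.0000.
spectral radius ρ = 1.3128; 1.3128 > 1, so it fails to converge.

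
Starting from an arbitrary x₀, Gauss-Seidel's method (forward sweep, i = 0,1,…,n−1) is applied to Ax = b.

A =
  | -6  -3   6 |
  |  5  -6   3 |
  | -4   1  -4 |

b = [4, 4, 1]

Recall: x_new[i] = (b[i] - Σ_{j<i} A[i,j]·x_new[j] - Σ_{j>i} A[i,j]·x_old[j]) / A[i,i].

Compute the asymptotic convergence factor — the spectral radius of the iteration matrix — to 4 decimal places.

Write A = D+L+U with D = diag(-6, -6, -4).
GS T = -(D+L)⁻¹U: row 0 first, T[0,2] = -(6)/(-6) = +1.0000; later rows by forward substitution.
  T[0,:] = [+0.0000, -0.5000, +1.0000]
  T[1,:] = [+0.0000, -0.4167, +1.3333]
  T[2,:] = [+0.0000, +0.3958, -0.6667]
|roots of det(T-λI)|: 1.2788, 0.1955, 0.0000.
spectral radius ρ = 1.2788; 1.2788 > 1 ⇒ diverges.

1.2788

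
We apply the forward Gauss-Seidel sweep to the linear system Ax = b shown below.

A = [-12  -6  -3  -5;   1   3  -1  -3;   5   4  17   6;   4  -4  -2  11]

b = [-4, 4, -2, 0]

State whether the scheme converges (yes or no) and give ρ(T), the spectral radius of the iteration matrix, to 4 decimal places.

Split A = D + L + U, D = diag(-12, 3, 17, 11).
Gauss-Seidel: T = -(D+L)⁻¹U, row 0 first, T[0,3] = -(-5)/(-12) = -0.4167; later rows by forward substitution.
  T[0,:] = [+0.0000 -0.5000 -0.2500 -0.4167]
  T[1,:] = [+0.0000 +0.1667 +0.4167 +1.1389]
  T[2,:] = [+0.0000 +0.1078 -0.0245 -0.4984]
  T[3,:] = [+0.0000 +0.2620 +0.2380 +0.4750]
|roots of det(T-λI)|: 0.7876, 0.2707, 0.1003, 0.0000.
ρ = 0.7876; 0.7876 < 1 ⇒ converges.

yes, ρ = 0.7876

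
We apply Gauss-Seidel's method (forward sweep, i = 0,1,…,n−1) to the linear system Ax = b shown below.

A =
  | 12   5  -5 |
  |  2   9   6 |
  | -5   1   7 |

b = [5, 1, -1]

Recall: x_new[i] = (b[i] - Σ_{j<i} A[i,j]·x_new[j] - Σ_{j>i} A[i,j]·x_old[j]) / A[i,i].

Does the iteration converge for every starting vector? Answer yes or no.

Let D = diag(12, 9, 7); L, U the strict triangles.
Gauss-Seidel: T = -(D+L)⁻¹U, row 0 first, T[0,1] = -(5)/(12) = -0.4167; later rows by forward substitution.
  T[0,:] = [+0.0000 -0.4167 +0.4167]
  T[1,:] = [+0.0000 +0.0926 -0.7593]
  T[2,:] = [+0.0000 -0.3108 +0.4061]
moduli |λ_i(T)| = 0.7598, 0.2611, 0.0000.
ρ(T) = max|λ| = 0.7598; 0.7598 < 1 ⇒ converges.

yes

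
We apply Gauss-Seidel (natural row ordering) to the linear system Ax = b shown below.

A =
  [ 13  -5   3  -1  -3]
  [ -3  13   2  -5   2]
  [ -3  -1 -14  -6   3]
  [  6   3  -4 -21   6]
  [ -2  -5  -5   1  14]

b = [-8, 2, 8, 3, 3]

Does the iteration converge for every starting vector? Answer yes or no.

Diagonal D = diag(13, 13, -14, -21, 14); L, U strict lower/upper.
T_GS = -(D+L)⁻¹U: row 0 first, T[0,2] = -(3)/(13) = -0.2308; later rows by forward substitution.
  T[0,:] = [+0.0000, +0.3846, -0.2308, +0.0769, +0.2308]
  T[1,:] = [+0.0000, +0.0888, -0.2071, +0.4024, -0.1006]
  T[2,:] = [+0.0000, -0.0888, +0.0642, -0.4738, +0.1720]
  T[3,:] = [+0.0000, +0.1395, -0.1078, +0.1697, +0.3045]
  T[4,:] = [+0.0000, +0.0450, -0.0763, -0.0266, +0.0367]
|λ(T)| sorted: 0.5495, 0.2040, 0.2040, 0.0453, 0.0000.
spectral radius ρ = 0.5495; 0.5495 < 1 ⇒ converges.

yes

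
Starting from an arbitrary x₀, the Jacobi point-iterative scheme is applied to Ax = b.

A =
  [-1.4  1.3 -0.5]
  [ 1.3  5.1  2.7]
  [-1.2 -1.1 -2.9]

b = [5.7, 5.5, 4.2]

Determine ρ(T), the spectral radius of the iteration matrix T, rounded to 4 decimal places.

0.6199

Let D = diag(-1.4, 5.1, -2.9); L, U the strict triangles.
Jacobi: T = -D⁻¹(L+U), T[0,1] = -(1.3)/(-1.4) = +0.9286; T[0,0] = 0.
  T[0,:] = [+0.0000, +0.9286, -0.3571]
  T[1,:] = [-0.2549, +0.0000, -0.5294]
  T[2,:] = [-0.4138, -0.3793, +0.0000]
|eigenvalues of T|: 0.6199, 0.5219, 0.5219.
ρ = 0.6199; 0.6199 < 1: convergent.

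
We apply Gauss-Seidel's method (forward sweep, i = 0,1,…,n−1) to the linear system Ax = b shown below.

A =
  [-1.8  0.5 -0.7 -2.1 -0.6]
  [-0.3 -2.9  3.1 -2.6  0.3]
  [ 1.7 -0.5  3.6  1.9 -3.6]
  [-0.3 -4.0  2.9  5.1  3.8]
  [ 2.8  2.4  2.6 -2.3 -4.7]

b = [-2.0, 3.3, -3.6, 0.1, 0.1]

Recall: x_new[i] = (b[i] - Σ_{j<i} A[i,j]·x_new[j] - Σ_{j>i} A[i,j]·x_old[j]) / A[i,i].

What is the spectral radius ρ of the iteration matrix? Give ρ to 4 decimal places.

1.6365

Split A = D + L + U, D = diag(-1.8, -2.9, 3.6, 5.1, -4.7).
GS T = -(D+L)⁻¹U: row 0 first, T[0,4] = -(-0.6)/(-1.8) = -0.3333; later rows by forward substitution.
  T[0,:] = [+0.0000 +0.2778 -0.3889 -1.1667 -0.3333]
  T[1,:] = [+0.0000 -0.0287 +1.1092 -0.7759 +0.1379]
  T[2,:] = [+0.0000 -0.1352 +0.3377 -0.0846 +1.1766]
  T[3,:] = [+0.0000 +0.0707 +0.6551 -0.6290 -1.3256]
  T[4,:] = [+0.0000 +0.0415 +0.2010 -0.8302 +1.1714]
|eigenvalues of T|: 1.6365, 1.1461, 0.1926, 0.1926, 0.0000.
spectral radius ρ = 1.6365; 1.6365 > 1, so it fails to converge.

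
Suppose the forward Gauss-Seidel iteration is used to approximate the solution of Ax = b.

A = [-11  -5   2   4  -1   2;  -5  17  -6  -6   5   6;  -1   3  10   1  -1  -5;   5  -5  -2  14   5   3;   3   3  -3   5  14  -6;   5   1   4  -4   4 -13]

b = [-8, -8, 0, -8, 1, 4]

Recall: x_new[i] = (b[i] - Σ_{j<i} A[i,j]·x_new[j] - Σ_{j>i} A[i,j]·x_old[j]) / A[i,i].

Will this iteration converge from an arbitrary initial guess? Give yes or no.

Diagonal D = diag(-11, 17, 10, 14, 14, -13); L, U strict lower/upper.
T_GS = -(D+L)⁻¹U: row 0 first, T[0,1] = -(-5)/(-11) = -0.4545; later rows by forward substitution.
  T[0,:] = [+0.0000  -0.4545  +0.1818  +0.3636  -0.0909  +0.1818]
  T[1,:] = [+0.0000  -0.1337  +0.4064  +0.4599  -0.3209  -0.2995]
  T[2,:] = [+0.0000  -0.0053  -0.1037  -0.2016  +0.1872  +0.6080]
  T[3,:] = [+0.0000  +0.1138  +0.0654  +0.0056  -0.4125  -0.2993]
  T[4,:] = [+0.0000  +0.0843  -0.1716  -0.2217  +0.2757  +0.6910]
  T[5,:] = [+0.0000  -0.1959  -0.0037  +0.0433  +0.2097  +0.5387]
eigenvalue magnitudes: 0.8599, 0.4778, 0.2019, 0.2019, 0.0564, 0.0000.
ρ = 0.8599; 0.8599 < 1, so it converges for any x₀.

yes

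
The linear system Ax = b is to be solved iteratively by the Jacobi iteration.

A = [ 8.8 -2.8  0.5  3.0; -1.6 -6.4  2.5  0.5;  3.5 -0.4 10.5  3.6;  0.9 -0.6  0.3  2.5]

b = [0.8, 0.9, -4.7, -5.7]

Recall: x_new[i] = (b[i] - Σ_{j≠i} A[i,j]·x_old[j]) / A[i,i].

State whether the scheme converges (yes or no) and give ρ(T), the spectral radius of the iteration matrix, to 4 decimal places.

yes, ρ = 0.5930

Let D = diag(8.8, -6.4, 10.5, 2.5); L, U the strict triangles.
Jacobi T = -D⁻¹(L+U): T[1,2] = -(2.5)/(-6.4) = +0.3906; T[1,1] = 0.
  T[0,:] = [+0.0000 +0.3182 -0.0568 -0.3409]
  T[1,:] = [-0.2500 +0.0000 +0.3906 +0.0781]
  T[2,:] = [-0.3333 +0.0381 +0.0000 -0.3429]
  T[3,:] = [-0.3600 +0.2400 -0.1200 +0.0000]
|λ(T)| sorted: 0.5930, 0.3597, 0.3597, 0.3465.
ρ(T) = max|λ| = 0.5930; 0.5930 < 1 ⇒ converges.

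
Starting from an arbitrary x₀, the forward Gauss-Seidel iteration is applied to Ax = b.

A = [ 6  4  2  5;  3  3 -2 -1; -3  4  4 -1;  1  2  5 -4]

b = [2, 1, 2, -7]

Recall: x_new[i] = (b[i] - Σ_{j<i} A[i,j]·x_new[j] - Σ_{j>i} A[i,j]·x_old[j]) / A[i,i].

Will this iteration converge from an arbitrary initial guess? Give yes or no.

no

A = D + L + U where D = diag(6, 3, 4, -4).
Gauss-Seidel: T = -(D+L)⁻¹U, row 0 first, T[0,3] = -(5)/(6) = -0.8333; later rows by forward substitution.
  T[0,:] = [+0.0000, -0.6667, -0.3333, -0.8333]
  T[1,:] = [+0.0000, +0.6667, +1.0000, +1.1667]
  T[2,:] = [+0.0000, -1.1667, -1.2500, -1.5417]
  T[3,:] = [+0.0000, -1.2917, -1.1458, -1.5521]
|λ(T)| sorted: 1.4913, 0.6137, 0.0303, 0.0000.
ρ(T) = max|λ| = 1.4913; 1.4913 > 1 ⇒ diverges.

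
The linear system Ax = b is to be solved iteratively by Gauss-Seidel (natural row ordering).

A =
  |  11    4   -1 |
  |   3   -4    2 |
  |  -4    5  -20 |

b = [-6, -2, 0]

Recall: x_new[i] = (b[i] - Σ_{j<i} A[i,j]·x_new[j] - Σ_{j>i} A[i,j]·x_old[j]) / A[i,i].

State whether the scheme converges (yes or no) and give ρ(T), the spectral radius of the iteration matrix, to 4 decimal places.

yes, ρ = 0.2791

A = D + L + U where D = diag(11, -4, -20).
Gauss-Seidel: T = -(D+L)⁻¹U, row 0 first, T[0,1] = -(4)/(11) = -0.3636; later rows by forward substitution.
  T[0,:] = [+0.0000 -0.3636 +0.0909]
  T[1,:] = [+0.0000 -0.2727 +0.5682]
  T[2,:] = [+0.0000 +0.0045 +0.1239]
eigenvalue magnitudes: 0.2791, 0.1303, 0.0000.
spectral radius ρ = 0.2791; 0.2791 < 1, so it converges for any x₀.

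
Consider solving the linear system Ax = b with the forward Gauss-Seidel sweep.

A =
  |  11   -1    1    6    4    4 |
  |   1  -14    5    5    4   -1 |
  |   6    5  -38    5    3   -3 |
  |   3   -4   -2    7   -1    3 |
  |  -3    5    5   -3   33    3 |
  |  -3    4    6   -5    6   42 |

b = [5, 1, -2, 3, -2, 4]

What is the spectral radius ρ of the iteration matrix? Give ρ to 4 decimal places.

0.4199

Split A = D + L + U, D = diag(11, -14, -38, 7, 33, 42).
Gauss-Seidel: T = -(D+L)⁻¹U, row 0 first, T[0,1] = -(-1)/(11) = +0.0909; later rows by forward substitution.
  T[0,:] = [+0.0000, +0.0909, -0.0909, -0.5455, -0.3636, -0.3636]
  T[1,:] = [+0.0000, +0.0065, +0.3506, +0.3182, +0.2597, -0.0974]
  T[2,:] = [+0.0000, +0.0152, +0.0318, +0.0873, +0.0557, -0.1492]
  T[3,:] = [+0.0000, -0.0309, +0.2484, +0.4405, +0.4630, -0.3710]
  T[4,:] = [+0.0000, +0.0022, -0.0436, -0.0710, -0.0388, -0.1203]
  T[5,:] = [+0.0000, -0.0003, -0.0086, -0.0192, +0.0020, -0.0224]
|λ(T)| sorted: 0.4199, 0.0685, 0.0525, 0.0525, 0.0500, 0.0000.
spectral radius ρ = 0.4199; 0.4199 < 1, so it converges for any x₀.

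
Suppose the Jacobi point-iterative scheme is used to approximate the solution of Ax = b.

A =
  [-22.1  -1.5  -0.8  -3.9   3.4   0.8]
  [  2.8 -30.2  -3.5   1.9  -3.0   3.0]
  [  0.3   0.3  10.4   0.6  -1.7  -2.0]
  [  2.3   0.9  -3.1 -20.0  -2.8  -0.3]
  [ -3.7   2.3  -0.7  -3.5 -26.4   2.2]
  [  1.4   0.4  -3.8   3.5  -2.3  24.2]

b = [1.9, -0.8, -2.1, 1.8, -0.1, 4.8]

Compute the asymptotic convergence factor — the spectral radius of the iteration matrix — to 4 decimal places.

0.2336

Let D = diag(-22.1, -30.2, 10.4, -20, -26.4, 24.2); L, U the strict triangles.
Jacobi T = -D⁻¹(L+U): T[1,0] = -(2.8)/(-30.2) = +0.0927; T[1,1] = 0.
  T[0,:] = [+0.0000, -0.0679, -0.0362, -0.1765, +0.1538, +0.0362]
  T[1,:] = [+0.0927, +0.0000, -0.1159, +0.0629, -0.0993, +0.0993]
  T[2,:] = [-0.0288, -0.0288, +0.0000, -0.0577, +0.1635, +0.1923]
  T[3,:] = [+0.1150, +0.0450, -0.1550, +0.0000, -0.1400, -0.0150]
  T[4,:] = [-0.1402, +0.0871, -0.0265, -0.1326, +0.0000, +0.0833]
  T[5,:] = [-0.0579, -0.0165, +0.1570, -0.1446, +0.0950, +0.0000]
moduli |λ_i(T)| = 0.2336, 0.1776, 0.1776, 0.1514, 0.1514, 0.0552.
spectral radius ρ = 0.2336; 0.2336 < 1 ⇒ converges.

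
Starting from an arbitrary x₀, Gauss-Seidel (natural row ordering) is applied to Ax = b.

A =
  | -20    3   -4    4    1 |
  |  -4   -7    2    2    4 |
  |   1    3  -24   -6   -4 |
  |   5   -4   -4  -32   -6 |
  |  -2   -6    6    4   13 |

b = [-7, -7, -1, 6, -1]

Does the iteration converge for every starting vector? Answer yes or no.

yes

Diagonal D = diag(-20, -7, -24, -32, 13); L, U strict lower/upper.
GS T = -(D+L)⁻¹U: row 0 first, T[0,1] = -(3)/(-20) = +0.1500; later rows by forward substitution.
  T[0,:] = [+0.0000  +0.1500  -0.2000  +0.2000  +0.0500]
  T[1,:] = [+0.0000  -0.0857  +0.4000  +0.1714  +0.5429]
  T[2,:] = [+0.0000  -0.0045  +0.0417  -0.2202  -0.0967]
  T[3,:] = [+0.0000  +0.0347  -0.0865  +0.0374  -0.2355]
  T[4,:] = [+0.0000  -0.0251  +0.1612  +0.2000  +0.3753]
eigenvalue magnitudes: 0.2175, 0.1568, 0.1568, 0.0578, 0.0000.
ρ = 0.2175; 0.2175 < 1, so it converges for any x₀.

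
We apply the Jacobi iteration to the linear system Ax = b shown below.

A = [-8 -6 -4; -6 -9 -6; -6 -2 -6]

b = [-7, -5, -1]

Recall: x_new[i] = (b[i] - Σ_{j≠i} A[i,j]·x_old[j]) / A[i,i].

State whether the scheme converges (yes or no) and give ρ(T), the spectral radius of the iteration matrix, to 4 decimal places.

no, ρ = 1.3008

Write A = D+L+U with D = diag(-8, -9, -6).
Jacobi T = -D⁻¹(L+U): T[2,0] = -(-6)/(-6) = -1.0000; T[2,2] = 0.
  T[0,:] = [+0.0000 -0.7500 -0.5000]
  T[1,:] = [-0.6667 +0.0000 -0.6667]
  T[2,:] = [-1.0000 -0.3333 +0.0000]
|λ(T)| sorted: 1.3008, 0.6854, 0.6854.
ρ(T) = max|λ| = 1.3008; 1.3008 > 1 ⇒ diverges.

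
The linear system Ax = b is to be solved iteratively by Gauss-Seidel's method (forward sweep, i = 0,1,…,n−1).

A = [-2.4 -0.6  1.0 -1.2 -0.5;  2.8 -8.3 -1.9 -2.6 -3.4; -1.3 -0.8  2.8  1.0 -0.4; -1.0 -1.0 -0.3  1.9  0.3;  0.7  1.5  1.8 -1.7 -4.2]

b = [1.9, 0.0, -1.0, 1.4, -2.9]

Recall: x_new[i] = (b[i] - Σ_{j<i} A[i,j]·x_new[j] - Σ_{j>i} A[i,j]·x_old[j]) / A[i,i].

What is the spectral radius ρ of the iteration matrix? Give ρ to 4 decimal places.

Diagonal D = diag(-2.4, -8.3, 2.8, 1.9, -4.2); L, U strict lower/upper.
GS T = -(D+L)⁻¹U: row 0 first, T[0,1] = -(-0.6)/(-2.4) = -0.2500; later rows by forward substitution.
  T[0,:] = [+0.0000  -0.2500  +0.4167  -0.5000  -0.2083]
  T[1,:] = [+0.0000  -0.0843  -0.0884  -0.4819  -0.4799]
  T[2,:] = [+0.0000  -0.1402  +0.1682  -0.7270  -0.0910]
  T[3,:] = [+0.0000  -0.1981  +0.1994  -0.6316  -0.5345]
  T[4,:] = [+0.0000  -0.0517  +0.0293  -0.3114  -0.0288]
|eigenvalues of T|: 0.8639, 0.2032, 0.2032, 0.0151, 0.0000.
spectral radius ρ = 0.8639; 0.8639 < 1, so it converges for any x₀.

0.8639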